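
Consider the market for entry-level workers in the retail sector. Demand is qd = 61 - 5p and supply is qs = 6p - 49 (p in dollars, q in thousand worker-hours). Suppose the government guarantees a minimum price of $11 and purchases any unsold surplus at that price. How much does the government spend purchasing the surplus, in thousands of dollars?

In a free market, 61 - 5p = 6p - 49 gives the equilibrium p* = 10, q* = 11.
Because the floor (11) lies above the market-clearing price, it is binding.
At p = 11: qd = 61 - 5·11 = 6 and qs = 6·11 - 49 = 17.
Surplus = qs - qd = 11.
Government expenditure = surplus × support price = 11 × 11 = 121.

121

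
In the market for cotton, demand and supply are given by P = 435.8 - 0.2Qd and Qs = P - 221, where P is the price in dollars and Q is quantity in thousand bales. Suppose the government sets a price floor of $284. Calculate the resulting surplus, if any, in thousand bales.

0

Rearranging demand gives Qd = 2179 - 5P. Without the control the market clears where 2179 - 5P = P - 221, i.e. P* = 400 and Q* = 179.
The floor of 284 is below the equilibrium price 400, so it is not binding; the market clears at P* = 400, Q* = 179.
Since the control does not bind, there is no surplus.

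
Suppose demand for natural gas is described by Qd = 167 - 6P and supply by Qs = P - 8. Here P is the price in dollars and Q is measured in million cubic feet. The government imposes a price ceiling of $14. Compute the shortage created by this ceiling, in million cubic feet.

Without the control the market clears where 167 - 6P = P - 8, i.e. P* = 25 and Q* = 17.
Since 14 < 25, the ceiling is binding.
At P = 14: Qd = 167 - 6·14 = 83 and Qs = 14 - 8 = 6.
Shortage = Qd - Qs = 83 - 6 = 77.

77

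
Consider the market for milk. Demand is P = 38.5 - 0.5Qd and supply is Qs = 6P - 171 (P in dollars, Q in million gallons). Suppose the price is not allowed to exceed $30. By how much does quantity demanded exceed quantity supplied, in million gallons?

Rearranging demand gives Qd = 77 - 2P. Without the control the market clears where 77 - 2P = 6P - 171, i.e. P* = 31 and Q* = 15.
The ceiling of 30 is below the equilibrium price 31, so it binds.
At P = 30: Qd = 77 - 2·30 = 17 and Qs = 6·30 - 171 = 9.
Shortage = Qd - Qs = 17 - 9 = 8.

8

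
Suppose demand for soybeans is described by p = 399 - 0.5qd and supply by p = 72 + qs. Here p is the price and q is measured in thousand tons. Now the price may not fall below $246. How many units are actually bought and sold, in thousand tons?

218

Rearranging demand gives qd = 798 - 2p; rearranging supply gives qs = p - 72. Without the control the market clears where 798 - 2p = p - 72, i.e. p* = 290 and q* = 218.
The floor of 246 is below the equilibrium price 290, so it is not binding; the market clears at p* = 290, q* = 218.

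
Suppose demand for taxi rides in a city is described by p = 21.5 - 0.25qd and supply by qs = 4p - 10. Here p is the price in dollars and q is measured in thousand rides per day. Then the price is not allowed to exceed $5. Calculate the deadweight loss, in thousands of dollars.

Rearranging demand gives qd = 86 - 4p. Setting quantity demanded equal to quantity supplied, 86 - 4p = 4p - 10, gives p* = 12 and q* = 38.
Since 5 < 12, the ceiling is binding.
At p = 5: qd = 86 - 4·5 = 66 and qs = 4·5 - 10 = 10.
Quantity traded falls to 10. At q = 10 the demand price is (86 - 10)/4 = 19 and the supply price is (10 + 10)/4 = 5.
Deadweight loss = ½ · (19 - 5) · (38 - 10) = ½ · 14 · 28 = 196.

196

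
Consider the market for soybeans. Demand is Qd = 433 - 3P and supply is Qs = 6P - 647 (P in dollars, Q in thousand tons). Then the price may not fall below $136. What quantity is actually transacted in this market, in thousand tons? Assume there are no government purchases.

In a free market, 433 - 3P = 6P - 647 gives the equilibrium P* = 120, Q* = 73.
Because the floor (136) lies above the market-clearing price, it is binding.
At P = 136: Qd = 433 - 3·136 = 25 and Qs = 6·136 - 647 = 169.
The quantity actually transacted is the short side, demand: 25.

25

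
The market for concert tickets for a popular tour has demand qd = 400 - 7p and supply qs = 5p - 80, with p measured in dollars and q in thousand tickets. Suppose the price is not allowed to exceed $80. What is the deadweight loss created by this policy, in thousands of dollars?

0

Setting quantity demanded equal to quantity supplied, 400 - 7p = 5p - 80, gives p* = 40 and q* = 120.
Since 80 is above p* = 40, the ceiling does not bind and the free-market outcome prevails.
Since the control does not bind, no trades are prevented and deadweight loss is zero.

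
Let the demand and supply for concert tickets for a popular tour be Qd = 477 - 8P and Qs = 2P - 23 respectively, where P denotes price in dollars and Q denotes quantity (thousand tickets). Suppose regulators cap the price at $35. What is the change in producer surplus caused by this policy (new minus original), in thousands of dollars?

Setting quantity demanded equal to quantity supplied, 477 - 8P = 2P - 23, gives P* = 50 and Q* = 77.
The ceiling of 35 is below the equilibrium price 50, so it binds.
At P = 35: Qd = 477 - 8·35 = 197 and Qs = 2·35 - 23 = 47.
Producer surplus without the control is ½ · (50 - 11.5) · 77 = 1482.25.
With the ceiling, producers sell 47 units at 35, so PS = ½ · (35 - 11.5) · 47 = 552.25.
Change in producer surplus = 552.25 - 1482.25 = -930.

-930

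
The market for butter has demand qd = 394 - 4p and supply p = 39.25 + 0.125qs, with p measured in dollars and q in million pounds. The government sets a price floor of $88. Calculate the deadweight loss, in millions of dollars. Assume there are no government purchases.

2523

Rearranging supply gives qs = 8p - 314. In a free market, 394 - 4p = 8p - 314 gives the equilibrium p* = 59, q* = 158.
Because the floor (88) lies above the market-clearing price, it is binding.
At p = 88: qd = 394 - 4·88 = 42 and qs = 8·88 - 314 = 390.
Quantity traded falls to 42. At q = 42 the demand price is (394 - 42)/4 = 88 and the supply price is (314 + 42)/8 = 44.5.
Deadweight loss = ½ · (88 - 44.5) · (158 - 42) = ½ · 43.5 · 116 = 2523.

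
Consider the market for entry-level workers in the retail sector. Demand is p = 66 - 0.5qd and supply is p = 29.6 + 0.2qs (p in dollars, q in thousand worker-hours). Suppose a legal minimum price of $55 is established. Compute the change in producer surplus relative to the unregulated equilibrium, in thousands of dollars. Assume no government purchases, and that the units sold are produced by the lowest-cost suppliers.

Rearranging demand gives qd = 132 - 2p; rearranging supply gives qs = 5p - 148. Equilibrium: 132 - 2p = 5p - 148, so 280 = 7p and p* = 40, q* = 52.
Since 55 > 40, the floor is binding.
At p = 55: qd = 132 - 2·55 = 22 and qs = 5·55 - 148 = 127.
Producer surplus without the control is ½ · (40 - 29.6) · 52 = 270.4.
With the floor, 22 units are sold at 55. The supply price at q = 22 is 34, so PS = ½ · [(55 - 29.6) + (55 - 34)] · 22 = 510.4.
Change in producer surplus = 510.4 - 270.4 = 240.

240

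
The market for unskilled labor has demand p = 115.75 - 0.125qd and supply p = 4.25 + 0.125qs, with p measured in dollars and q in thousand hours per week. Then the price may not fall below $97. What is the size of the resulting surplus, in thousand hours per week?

Rearranging demand gives qd = 926 - 8p; rearranging supply gives qs = 8p - 34. Without the control the market clears where 926 - 8p = 8p - 34, i.e. p* = 60 and q* = 446.
Because the floor (97) lies above the market-clearing price, it is binding.
At p = 97: qd = 926 - 8·97 = 150 and qs = 8·97 - 34 = 742.
Surplus = qs - qd = 742 - 150 = 592.

592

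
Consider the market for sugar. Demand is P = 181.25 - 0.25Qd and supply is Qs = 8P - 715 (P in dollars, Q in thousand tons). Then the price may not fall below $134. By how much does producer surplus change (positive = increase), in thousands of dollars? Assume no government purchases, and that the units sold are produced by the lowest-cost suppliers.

Rearranging demand gives Qd = 725 - 4P. Without the control the market clears where 725 - 4P = 8P - 715, i.e. P* = 120 and Q* = 245.
The floor of 134 is above the equilibrium price 120, so it binds.
At P = 134: Qd = 725 - 4·134 = 189 and Qs = 8·134 - 715 = 357.
Producer surplus without the control is ½ · (120 - 89.375) · 245 = 3751.5625.
With the floor, 189 units are sold at 134. The supply price at Q = 189 is 113, so PS = ½ · [(134 - 89.375) + (134 - 113)] · 189 = 6201.5625.
Change in producer surplus = 6201.5625 - 3751.5625 = 2450.

2450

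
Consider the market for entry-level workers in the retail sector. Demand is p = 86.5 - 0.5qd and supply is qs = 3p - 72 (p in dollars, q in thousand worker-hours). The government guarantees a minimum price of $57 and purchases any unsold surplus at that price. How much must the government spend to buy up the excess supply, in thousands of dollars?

2280

Rearranging demand gives qd = 173 - 2p. Without the control the market clears where 173 - 2p = 3p - 72, i.e. p* = 49 and q* = 75.
Since 57 > 49, the floor is binding.
At p = 57: qd = 173 - 2·57 = 59 and qs = 3·57 - 72 = 99.
Surplus = qs - qd = 40.
Government expenditure = surplus × support price = 40 × 57 = 2280.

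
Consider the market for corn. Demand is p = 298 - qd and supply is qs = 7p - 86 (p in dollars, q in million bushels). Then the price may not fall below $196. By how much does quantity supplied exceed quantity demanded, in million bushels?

1184

Rearranging demand gives qd = 298 - p. Without the control the market clears where 298 - p = 7p - 86, i.e. p* = 48 and q* = 250.
The floor of 196 is above the equilibrium price 48, so it binds.
At p = 196: qd = 298 - 196 = 102 and qs = 7·196 - 86 = 1286.
Surplus = qs - qd = 1286 - 102 = 1184.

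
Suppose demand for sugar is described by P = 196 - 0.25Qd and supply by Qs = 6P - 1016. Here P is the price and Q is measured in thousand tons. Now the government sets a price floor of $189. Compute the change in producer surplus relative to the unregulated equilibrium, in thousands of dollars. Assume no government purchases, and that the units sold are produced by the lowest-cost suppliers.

Rearranging demand gives Qd = 784 - 4P. Setting quantity demanded equal to quantity supplied, 784 - 4P = 6P - 1016, gives P* = 180 and Q* = 64.
The floor of 189 is above the equilibrium price 180, so it binds.
At P = 189: Qd = 784 - 4·189 = 28 and Qs = 6·189 - 1016 = 118.
Producer surplus without the control is ½ · (180 - 508/3) · 64 = 1024/3.
With the floor, 28 units are sold at 189. The supply price at Q = 28 is 174, so PS = ½ · [(189 - 508/3) + (189 - 174)] · 28 = 1456/3.
Change in producer surplus = 1456/3 - 1024/3 = 144.

144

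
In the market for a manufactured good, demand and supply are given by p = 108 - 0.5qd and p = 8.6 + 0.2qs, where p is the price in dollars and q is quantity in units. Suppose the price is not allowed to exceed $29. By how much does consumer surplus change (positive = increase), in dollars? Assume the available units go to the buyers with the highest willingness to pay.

416

Rearranging demand gives qd = 216 - 2p; rearranging supply gives qs = 5p - 43. Equilibrium: 216 - 2p = 5p - 43, so 259 = 7p and p* = 37, q* = 142.
Because the ceiling (29) lies below the market-clearing price, it is binding.
At p = 29: qd = 216 - 2·29 = 158 and qs = 5·29 - 43 = 102.
Consumer surplus without the control is ½ · (108 - 37) · 142 = 5041.
With the ceiling, 102 units are sold at 29 (assume they go to the highest-value buyers). The demand price at q = 102 is 57, so CS = ½ · [(108 - 29) + (57 - 29)] · 102 = 5457.
Change in consumer surplus = 5457 - 5041 = 416.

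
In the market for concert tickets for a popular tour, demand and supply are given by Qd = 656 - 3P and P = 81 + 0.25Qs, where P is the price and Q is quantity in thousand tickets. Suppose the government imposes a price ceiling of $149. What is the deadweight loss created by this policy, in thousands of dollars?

Rearranging supply gives Qs = 4P - 324. In a free market, 656 - 3P = 4P - 324 gives the equilibrium P* = 140, Q* = 236.
The ceiling of 149 is above the equilibrium price 140, so it is not binding; the market clears at P* = 140, Q* = 236.
Since the control does not bind, no trades are prevented and deadweight loss is zero.

0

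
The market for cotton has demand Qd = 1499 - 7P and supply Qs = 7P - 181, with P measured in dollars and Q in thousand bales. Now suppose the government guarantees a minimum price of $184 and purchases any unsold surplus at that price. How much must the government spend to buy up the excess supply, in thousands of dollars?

Setting quantity demanded equal to quantity supplied, 1499 - 7P = 7P - 181, gives P* = 120 and Q* = 659.
The floor of 184 is above the equilibrium price 120, so it binds.
At P = 184: Qd = 1499 - 7·184 = 211 and Qs = 7·184 - 181 = 1107.
Surplus = Qs - Qd = 896.
Government expenditure = surplus × support price = 896 × 184 = 164864.

164864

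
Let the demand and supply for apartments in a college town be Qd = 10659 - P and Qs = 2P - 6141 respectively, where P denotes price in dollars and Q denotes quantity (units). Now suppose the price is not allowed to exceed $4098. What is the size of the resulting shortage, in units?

4506

Setting quantity demanded equal to quantity supplied, 10659 - P = 2P - 6141, gives P* = 5600 and Q* = 5059.
The ceiling of 4098 is below the equilibrium price 5600, so it binds.
At P = 4098: Qd = 10659 - 4098 = 6561 and Qs = 2·4098 - 6141 = 2055.
Shortage = Qd - Qs = 6561 - 2055 = 4506.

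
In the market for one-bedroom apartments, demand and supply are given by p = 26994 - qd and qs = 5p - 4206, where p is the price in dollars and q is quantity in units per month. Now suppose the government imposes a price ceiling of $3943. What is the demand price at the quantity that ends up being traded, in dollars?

Rearranging demand gives qd = 26994 - p. Setting quantity demanded equal to quantity supplied, 26994 - p = 5p - 4206, gives p* = 5200 and q* = 21794.
The ceiling of 3943 is below the equilibrium price 5200, so it binds.
At p = 3943: qd = 26994 - 3943 = 23051 and qs = 5·3943 - 4206 = 15509.
Only 15509 units reach the market. On the demand curve, the marginal buyer's willingness to pay at q = 15509 is (26994 - 15509) = 11485.

11485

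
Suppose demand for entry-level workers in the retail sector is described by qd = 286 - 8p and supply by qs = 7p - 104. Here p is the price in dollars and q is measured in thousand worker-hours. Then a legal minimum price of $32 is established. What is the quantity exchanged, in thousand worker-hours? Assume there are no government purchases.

30

Without the control the market clears where 286 - 8p = 7p - 104, i.e. p* = 26 and q* = 78.
The floor of 32 is above the equilibrium price 26, so it binds.
At p = 32: qd = 286 - 8·32 = 30 and qs = 7·32 - 104 = 120.
The quantity actually transacted is the short side, demand: 30.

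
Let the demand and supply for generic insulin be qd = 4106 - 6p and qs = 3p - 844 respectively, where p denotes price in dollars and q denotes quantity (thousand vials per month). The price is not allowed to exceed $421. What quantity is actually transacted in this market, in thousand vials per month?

Without the control the market clears where 4106 - 6p = 3p - 844, i.e. p* = 550 and q* = 806.
Because the ceiling (421) lies below the market-clearing price, it is binding.
At p = 421: qd = 4106 - 6·421 = 1580 and qs = 3·421 - 844 = 419.
The quantity actually transacted is the short side, supply: 419.

419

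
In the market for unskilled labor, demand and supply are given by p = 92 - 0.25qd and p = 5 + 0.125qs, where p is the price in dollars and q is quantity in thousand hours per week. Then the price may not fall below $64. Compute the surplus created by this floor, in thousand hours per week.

360

Rearranging demand gives qd = 368 - 4p; rearranging supply gives qs = 8p - 40. Setting quantity demanded equal to quantity supplied, 368 - 4p = 8p - 40, gives p* = 34 and q* = 232.
Because the floor (64) lies above the market-clearing price, it is binding.
At p = 64: qd = 368 - 4·64 = 112 and qs = 8·64 - 40 = 472.
Surplus = qs - qd = 472 - 112 = 360.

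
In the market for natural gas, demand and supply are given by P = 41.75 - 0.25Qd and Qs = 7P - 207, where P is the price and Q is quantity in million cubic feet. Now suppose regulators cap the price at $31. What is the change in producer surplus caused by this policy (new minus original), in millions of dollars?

Rearranging demand gives Qd = 167 - 4P. Equilibrium: 167 - 4P = 7P - 207, so 374 = 11P and P* = 34, Q* = 31.
Because the ceiling (31) lies below the market-clearing price, it is binding.
At P = 31: Qd = 167 - 4·31 = 43 and Qs = 7·31 - 207 = 10.
Producer surplus without the control is ½ · (34 - 207/7) · 31 = 961/14.
With the ceiling, producers sell 10 units at 31, so PS = ½ · (31 - 207/7) · 10 = 50/7.
Change in producer surplus = 50/7 - 961/14 = -61.5.

-61.5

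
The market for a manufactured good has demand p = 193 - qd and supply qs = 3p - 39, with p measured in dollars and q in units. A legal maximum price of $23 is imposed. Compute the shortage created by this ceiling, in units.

140

Rearranging demand gives qd = 193 - p. Equilibrium: 193 - p = 3p - 39, so 232 = 4p and p* = 58, q* = 135.
Because the ceiling (23) lies below the market-clearing price, it is binding.
At p = 23: qd = 193 - 23 = 170 and qs = 3·23 - 39 = 30.
Shortage = qd - qs = 170 - 30 = 140.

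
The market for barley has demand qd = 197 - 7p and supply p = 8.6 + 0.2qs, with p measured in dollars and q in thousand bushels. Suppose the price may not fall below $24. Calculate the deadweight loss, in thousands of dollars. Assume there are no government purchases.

Rearranging supply gives qs = 5p - 43. Equilibrium: 197 - 7p = 5p - 43, so 240 = 12p and p* = 20, q* = 57.
Since 24 > 20, the floor is binding.
At p = 24: qd = 197 - 7·24 = 29 and qs = 5·24 - 43 = 77.
Quantity traded falls to 29. At q = 29 the demand price is (197 - 29)/7 = 24 and the supply price is (43 + 29)/5 = 14.4.
Deadweight loss = ½ · (24 - 14.4) · (57 - 29) = ½ · 9.6 · 28 = 134.4.

134.4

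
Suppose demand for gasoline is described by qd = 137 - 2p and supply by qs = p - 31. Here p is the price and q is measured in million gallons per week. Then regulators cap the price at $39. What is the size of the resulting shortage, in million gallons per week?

Without the control the market clears where 137 - 2p = p - 31, i.e. p* = 56 and q* = 25.
Because the ceiling (39) lies below the market-clearing price, it is binding.
At p = 39: qd = 137 - 2·39 = 59 and qs = 39 - 31 = 8.
Shortage = qd - qs = 59 - 8 = 51.

51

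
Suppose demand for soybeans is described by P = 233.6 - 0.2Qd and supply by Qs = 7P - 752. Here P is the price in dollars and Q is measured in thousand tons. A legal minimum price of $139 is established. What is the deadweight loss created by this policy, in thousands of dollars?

Rearranging demand gives Qd = 1168 - 5P. Without the control the market clears where 1168 - 5P = 7P - 752, i.e. P* = 160 and Q* = 368.
Since 139 is below P* = 160, the floor does not bind and the free-market outcome prevails.
Since the control does not bind, no trades are prevented and deadweight loss is zero.

0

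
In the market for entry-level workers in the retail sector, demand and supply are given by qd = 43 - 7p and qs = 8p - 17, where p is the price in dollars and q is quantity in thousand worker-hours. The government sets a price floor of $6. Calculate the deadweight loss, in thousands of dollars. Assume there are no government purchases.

Equilibrium: 43 - 7p = 8p - 17, so 60 = 15p and p* = 4, q* = 15.
Since 6 > 4, the floor is binding.
At p = 6: qd = 43 - 7·6 = 1 and qs = 8·6 - 17 = 31.
Quantity traded falls to 1. At q = 1 the demand price is (43 - 1)/7 = 6 and the supply price is (17 + 1)/8 = 2.25.
Deadweight loss = ½ · (6 - 2.25) · (15 - 1) = ½ · 3.75 · 14 = 26.25.

26.25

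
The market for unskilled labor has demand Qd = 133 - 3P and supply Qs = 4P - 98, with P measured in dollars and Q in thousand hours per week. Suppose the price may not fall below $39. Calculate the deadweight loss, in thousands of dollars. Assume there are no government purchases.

Without the control the market clears where 133 - 3P = 4P - 98, i.e. P* = 33 and Q* = 34.
The floor of 39 is above the equilibrium price 33, so it binds.
At P = 39: Qd = 133 - 3·39 = 16 and Qs = 4·39 - 98 = 58.
Quantity traded falls to 16. At Q = 16 the demand price is (133 - 16)/3 = 39 and the supply price is (98 + 16)/4 = 28.5.
Deadweight loss = ½ · (39 - 28.5) · (34 - 16) = ½ · 10.5 · 18 = 94.5.

94.5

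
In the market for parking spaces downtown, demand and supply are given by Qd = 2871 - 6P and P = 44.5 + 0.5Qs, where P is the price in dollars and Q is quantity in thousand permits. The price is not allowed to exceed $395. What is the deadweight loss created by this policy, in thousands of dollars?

0

Rearranging supply gives Qs = 2P - 89. Equilibrium: 2871 - 6P = 2P - 89, so 2960 = 8P and P* = 370, Q* = 651.
Since 395 is above P* = 370, the ceiling does not bind and the free-market outcome prevails.
Since the control does not bind, no trades are prevented and deadweight loss is zero.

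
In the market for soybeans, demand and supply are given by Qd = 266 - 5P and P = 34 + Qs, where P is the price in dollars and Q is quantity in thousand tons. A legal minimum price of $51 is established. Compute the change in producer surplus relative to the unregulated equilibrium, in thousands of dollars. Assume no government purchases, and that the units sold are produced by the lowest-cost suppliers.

-1.5

Rearranging supply gives Qs = P - 34. Setting quantity demanded equal to quantity supplied, 266 - 5P = P - 34, gives P* = 50 and Q* = 16.
Since 51 > 50, the floor is binding.
At P = 51: Qd = 266 - 5·51 = 11 and Qs = 51 - 34 = 17.
Producer surplus without the control is ½ · (50 - 34) · 16 = 128.
With the floor, 11 units are sold at 51. The supply price at Q = 11 is 45, so PS = ½ · [(51 - 34) + (51 - 45)] · 11 = 126.5.
Change in producer surplus = 126.5 - 128 = -1.5.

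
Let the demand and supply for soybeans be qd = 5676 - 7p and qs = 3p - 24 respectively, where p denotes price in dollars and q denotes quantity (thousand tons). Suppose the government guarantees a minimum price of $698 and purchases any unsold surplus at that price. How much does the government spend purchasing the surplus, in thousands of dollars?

Setting quantity demanded equal to quantity supplied, 5676 - 7p = 3p - 24, gives p* = 570 and q* = 1686.
Since 698 > 570, the floor is binding.
At p = 698: qd = 5676 - 7·698 = 790 and qs = 3·698 - 24 = 2070.
Surplus = qs - qd = 1280.
Government expenditure = surplus × support price = 1280 × 698 = 893440.

893440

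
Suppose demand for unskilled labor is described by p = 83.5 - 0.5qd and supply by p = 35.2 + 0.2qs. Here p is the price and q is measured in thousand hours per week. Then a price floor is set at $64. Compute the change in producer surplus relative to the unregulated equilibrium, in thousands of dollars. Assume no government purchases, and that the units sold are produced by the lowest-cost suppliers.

495

Rearranging demand gives qd = 167 - 2p; rearranging supply gives qs = 5p - 176. Without the control the market clears where 167 - 2p = 5p - 176, i.e. p* = 49 and q* = 69.
Because the floor (64) lies above the market-clearing price, it is binding.
At p = 64: qd = 167 - 2·64 = 39 and qs = 5·64 - 176 = 144.
Producer surplus without the control is ½ · (49 - 35.2) · 69 = 476.1.
With the floor, 39 units are sold at 64. The supply price at q = 39 is 43, so PS = ½ · [(64 - 35.2) + (64 - 43)] · 39 = 971.1.
Change in producer surplus = 971.1 - 476.1 = 495.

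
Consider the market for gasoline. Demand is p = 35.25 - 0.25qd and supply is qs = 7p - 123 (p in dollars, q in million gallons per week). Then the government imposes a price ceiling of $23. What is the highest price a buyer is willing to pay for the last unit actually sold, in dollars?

Rearranging demand gives qd = 141 - 4p. Setting quantity demanded equal to quantity supplied, 141 - 4p = 7p - 123, gives p* = 24 and q* = 45.
Because the ceiling (23) lies below the market-clearing price, it is binding.
At p = 23: qd = 141 - 4·23 = 49 and qs = 7·23 - 123 = 38.
Only 38 units reach the market. On the demand curve, the marginal buyer's willingness to pay at q = 38 is (141 - 38)/4 = 25.75.

25.75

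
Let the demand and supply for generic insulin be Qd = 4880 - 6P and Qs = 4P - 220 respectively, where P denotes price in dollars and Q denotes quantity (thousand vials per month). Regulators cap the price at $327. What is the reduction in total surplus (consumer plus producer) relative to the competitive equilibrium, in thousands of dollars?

111630

Equilibrium: 4880 - 6P = 4P - 220, so 5100 = 10P and P* = 510, Q* = 1820.
Since 327 < 510, the ceiling is binding.
At P = 327: Qd = 4880 - 6·327 = 2918 and Qs = 4·327 - 220 = 1088.
Quantity traded falls to 1088. At Q = 1088 the demand price is (4880 - 1088)/6 = 632 and the supply price is (220 + 1088)/4 = 327.
Deadweight loss = ½ · (632 - 327) · (1820 - 1088) = ½ · 305 · 732 = 111630.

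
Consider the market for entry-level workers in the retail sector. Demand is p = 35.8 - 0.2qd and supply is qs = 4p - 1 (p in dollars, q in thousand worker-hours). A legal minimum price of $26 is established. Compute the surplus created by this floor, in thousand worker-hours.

Rearranging demand gives qd = 179 - 5p. In a free market, 179 - 5p = 4p - 1 gives the equilibrium p* = 20, q* = 79.
Because the floor (26) lies above the market-clearing price, it is binding.
At p = 26: qd = 179 - 5·26 = 49 and qs = 4·26 - 1 = 103.
Surplus = qs - qd = 103 - 49 = 54.

54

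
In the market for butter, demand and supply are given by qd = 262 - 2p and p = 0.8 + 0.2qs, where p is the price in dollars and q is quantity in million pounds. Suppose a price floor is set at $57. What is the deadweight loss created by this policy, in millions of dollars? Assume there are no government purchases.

Rearranging supply gives qs = 5p - 4. Setting quantity demanded equal to quantity supplied, 262 - 2p = 5p - 4, gives p* = 38 and q* = 186.
Because the floor (57) lies above the market-clearing price, it is binding.
At p = 57: qd = 262 - 2·57 = 148 and qs = 5·57 - 4 = 281.
Quantity traded falls to 148. At q = 148 the demand price is (262 - 148)/2 = 57 and the supply price is (4 + 148)/5 = 30.4.
Deadweight loss = ½ · (57 - 30.4) · (186 - 148) = ½ · 26.6 · 38 = 505.4.

505.4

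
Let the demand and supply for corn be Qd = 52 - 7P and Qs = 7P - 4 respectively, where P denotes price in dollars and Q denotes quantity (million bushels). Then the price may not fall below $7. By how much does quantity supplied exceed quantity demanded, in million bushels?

Without the control the market clears where 52 - 7P = 7P - 4, i.e. P* = 4 and Q* = 24.
Because the floor (7) lies above the market-clearing price, it is binding.
At P = 7: Qd = 52 - 7·7 = 3 and Qs = 7·7 - 4 = 45.
Surplus = Qs - Qd = 45 - 3 = 42.

42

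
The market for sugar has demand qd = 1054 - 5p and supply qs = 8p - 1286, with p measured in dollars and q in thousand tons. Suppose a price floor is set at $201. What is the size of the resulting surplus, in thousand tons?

273

Setting quantity demanded equal to quantity supplied, 1054 - 5p = 8p - 1286, gives p* = 180 and q* = 154.
Because the floor (201) lies above the market-clearing price, it is binding.
At p = 201: qd = 1054 - 5·201 = 49 and qs = 8·201 - 1286 = 322.
Surplus = qs - qd = 322 - 49 = 273.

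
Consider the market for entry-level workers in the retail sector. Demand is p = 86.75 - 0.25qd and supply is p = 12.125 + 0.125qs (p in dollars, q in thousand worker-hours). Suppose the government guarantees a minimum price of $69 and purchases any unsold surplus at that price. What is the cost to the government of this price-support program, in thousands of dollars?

Rearranging demand gives qd = 347 - 4p; rearranging supply gives qs = 8p - 97. Setting quantity demanded equal to quantity supplied, 347 - 4p = 8p - 97, gives p* = 37 and q* = 199.
Because the floor (69) lies above the market-clearing price, it is binding.
At p = 69: qd = 347 - 4·69 = 71 and qs = 8·69 - 97 = 455.
Surplus = qs - qd = 384.
Government expenditure = surplus × support price = 384 × 69 = 26496.

26496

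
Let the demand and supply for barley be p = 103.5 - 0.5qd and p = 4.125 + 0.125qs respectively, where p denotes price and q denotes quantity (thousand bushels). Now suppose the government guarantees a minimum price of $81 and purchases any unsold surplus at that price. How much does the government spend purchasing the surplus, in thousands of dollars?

46170

Rearranging demand gives qd = 207 - 2p; rearranging supply gives qs = 8p - 33. In a free market, 207 - 2p = 8p - 33 gives the equilibrium p* = 24, q* = 159.
Since 81 > 24, the floor is binding.
At p = 81: qd = 207 - 2·81 = 45 and qs = 8·81 - 33 = 615.
Surplus = qs - qd = 570.
Government expenditure = surplus × support price = 570 × 81 = 46170.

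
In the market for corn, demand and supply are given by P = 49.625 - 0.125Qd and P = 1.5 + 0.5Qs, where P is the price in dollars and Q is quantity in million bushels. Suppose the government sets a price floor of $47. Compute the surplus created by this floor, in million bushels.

70

Rearranging demand gives Qd = 397 - 8P; rearranging supply gives Qs = 2P - 3. Without the control the market clears where 397 - 8P = 2P - 3, i.e. P* = 40 and Q* = 77.
Because the floor (47) lies above the market-clearing price, it is binding.
At P = 47: Qd = 397 - 8·47 = 21 and Qs = 2·47 - 3 = 91.
Surplus = Qs - Qd = 91 - 21 = 70.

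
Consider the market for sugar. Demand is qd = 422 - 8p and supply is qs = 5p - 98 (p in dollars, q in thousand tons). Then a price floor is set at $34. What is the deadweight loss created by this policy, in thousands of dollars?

Without the control the market clears where 422 - 8p = 5p - 98, i.e. p* = 40 and q* = 102.
The floor of 34 is below the equilibrium price 40, so it is not binding; the market clears at p* = 40, q* = 102.
Since the control does not bind, no trades are prevented and deadweight loss is zero.

0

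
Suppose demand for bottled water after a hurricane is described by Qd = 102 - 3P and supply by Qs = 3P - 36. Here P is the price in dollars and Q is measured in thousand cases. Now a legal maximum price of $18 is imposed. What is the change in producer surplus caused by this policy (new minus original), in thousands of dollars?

In a free market, 102 - 3P = 3P - 36 gives the equilibrium P* = 23, Q* = 33.
Because the ceiling (18) lies below the market-clearing price, it is binding.
At P = 18: Qd = 102 - 3·18 = 48 and Qs = 3·18 - 36 = 18.
Producer surplus without the control is ½ · (23 - 12) · 33 = 181.5.
With the ceiling, producers sell 18 units at 18, so PS = ½ · (18 - 12) · 18 = 54.
Change in producer surplus = 54 - 181.5 = -127.5.

-127.5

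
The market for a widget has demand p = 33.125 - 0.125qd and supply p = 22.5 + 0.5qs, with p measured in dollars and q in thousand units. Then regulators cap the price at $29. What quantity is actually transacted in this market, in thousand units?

13

Rearranging demand gives qd = 265 - 8p; rearranging supply gives qs = 2p - 45. Equilibrium: 265 - 8p = 2p - 45, so 310 = 10p and p* = 31, q* = 17.
The ceiling of 29 is below the equilibrium price 31, so it binds.
At p = 29: qd = 265 - 8·29 = 33 and qs = 2·29 - 45 = 13.
The quantity actually transacted is the short side, supply: 13.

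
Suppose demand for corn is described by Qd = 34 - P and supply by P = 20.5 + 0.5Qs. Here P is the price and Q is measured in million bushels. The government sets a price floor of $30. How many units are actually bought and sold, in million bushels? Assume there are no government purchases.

Rearranging supply gives Qs = 2P - 41. In a free market, 34 - P = 2P - 41 gives the equilibrium P* = 25, Q* = 9.
Since 30 > 25, the floor is binding.
At P = 30: Qd = 34 - 30 = 4 and Qs = 2·30 - 41 = 19.
The quantity actually transacted is the short side, demand: 4.

4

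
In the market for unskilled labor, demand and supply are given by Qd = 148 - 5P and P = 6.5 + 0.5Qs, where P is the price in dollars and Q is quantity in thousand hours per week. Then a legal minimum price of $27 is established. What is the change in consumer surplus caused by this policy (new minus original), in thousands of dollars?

Rearranging supply gives Qs = 2P - 13. Without the control the market clears where 148 - 5P = 2P - 13, i.e. P* = 23 and Q* = 33.
The floor of 27 is above the equilibrium price 23, so it binds.
At P = 27: Qd = 148 - 5·27 = 13 and Qs = 2·27 - 13 = 41.
Consumer surplus without the control is ½ · (29.6 - 23) · 33 = 108.9.
With the floor, consumers buy 13 units at 27, so CS = ½ · (29.6 - 27) · 13 = 16.9.
Change in consumer surplus = 16.9 - 108.9 = -92.

-92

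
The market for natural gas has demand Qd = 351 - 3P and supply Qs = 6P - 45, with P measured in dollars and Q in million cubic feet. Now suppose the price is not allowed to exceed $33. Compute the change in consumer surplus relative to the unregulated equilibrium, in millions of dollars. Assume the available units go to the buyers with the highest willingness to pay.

Without the control the market clears where 351 - 3P = 6P - 45, i.e. P* = 44 and Q* = 219.
Since 33 < 44, the ceiling is binding.
At P = 33: Qd = 351 - 3·33 = 252 and Qs = 6·33 - 45 = 153.
Consumer surplus without the control is ½ · (117 - 44) · 219 = 7993.5.
With the ceiling, 153 units are sold at 33 (assume they go to the highest-value buyers). The demand price at Q = 153 is 66, so CS = ½ · [(117 - 33) + (66 - 33)] · 153 = 8950.5.
Change in consumer surplus = 8950.5 - 7993.5 = 957.

957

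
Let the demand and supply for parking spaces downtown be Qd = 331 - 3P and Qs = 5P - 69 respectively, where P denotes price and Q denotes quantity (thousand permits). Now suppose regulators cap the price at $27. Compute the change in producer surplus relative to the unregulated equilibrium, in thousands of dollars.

In a free market, 331 - 3P = 5P - 69 gives the equilibrium P* = 50, Q* = 181.
Since 27 < 50, the ceiling is binding.
At P = 27: Qd = 331 - 3·27 = 250 and Qs = 5·27 - 69 = 66.
Producer surplus without the control is ½ · (50 - 13.8) · 181 = 3276.1.
With the ceiling, producers sell 66 units at 27, so PS = ½ · (27 - 13.8) · 66 = 435.6.
Change in producer surplus = 435.6 - 3276.1 = -2840.5.

-2840.5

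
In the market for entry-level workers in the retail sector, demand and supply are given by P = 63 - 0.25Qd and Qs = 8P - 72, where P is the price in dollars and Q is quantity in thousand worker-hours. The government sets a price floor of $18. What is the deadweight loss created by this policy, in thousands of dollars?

Rearranging demand gives Qd = 252 - 4P. Setting quantity demanded equal to quantity supplied, 252 - 4P = 8P - 72, gives P* = 27 and Q* = 144.
The floor of 18 is below the equilibrium price 27, so it is not binding; the market clears at P* = 27, Q* = 144.
Since the control does not bind, no trades are prevented and deadweight loss is zero.

0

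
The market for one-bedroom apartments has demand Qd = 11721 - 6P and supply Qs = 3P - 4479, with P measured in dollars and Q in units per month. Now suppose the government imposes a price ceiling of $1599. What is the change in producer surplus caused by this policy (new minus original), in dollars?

-124519.5

Equilibrium: 11721 - 6P = 3P - 4479, so 16200 = 9P and P* = 1800, Q* = 921.
Because the ceiling (1599) lies below the market-clearing price, it is binding.
At P = 1599: Qd = 11721 - 6·1599 = 2127 and Qs = 3·1599 - 4479 = 318.
Producer surplus without the control is ½ · (1800 - 1493) · 921 = 141373.5.
With the ceiling, producers sell 318 units at 1599, so PS = ½ · (1599 - 1493) · 318 = 16854.
Change in producer surplus = 16854 - 141373.5 = -124519.5.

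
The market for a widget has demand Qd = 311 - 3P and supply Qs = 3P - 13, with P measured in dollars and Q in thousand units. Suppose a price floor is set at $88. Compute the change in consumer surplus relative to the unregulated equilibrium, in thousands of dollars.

Equilibrium: 311 - 3P = 3P - 13, so 324 = 6P and P* = 54, Q* = 149.
The floor of 88 is above the equilibrium price 54, so it binds.
At P = 88: Qd = 311 - 3·88 = 47 and Qs = 3·88 - 13 = 251.
Consumer surplus without the control is ½ · (311/3 - 54) · 149 = 22201/6.
With the floor, consumers buy 47 units at 88, so CS = ½ · (311/3 - 88) · 47 = 2209/6.
Change in consumer surplus = 2209/6 - 22201/6 = -3332.

-3332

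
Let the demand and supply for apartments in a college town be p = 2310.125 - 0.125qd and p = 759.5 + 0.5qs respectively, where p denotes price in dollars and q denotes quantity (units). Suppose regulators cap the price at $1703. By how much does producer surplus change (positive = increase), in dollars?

-648648

Rearranging demand gives qd = 18481 - 8p; rearranging supply gives qs = 2p - 1519. Without the control the market clears where 18481 - 8p = 2p - 1519, i.e. p* = 2000 and q* = 2481.
The ceiling of 1703 is below the equilibrium price 2000, so it binds.
At p = 1703: qd = 18481 - 8·1703 = 4857 and qs = 2·1703 - 1519 = 1887.
Producer surplus without the control is ½ · (2000 - 759.5) · 2481 = 1538840.25.
With the ceiling, producers sell 1887 units at 1703, so PS = ½ · (1703 - 759.5) · 1887 = 890192.25.
Change in producer surplus = 890192.25 - 1538840.25 = -648648.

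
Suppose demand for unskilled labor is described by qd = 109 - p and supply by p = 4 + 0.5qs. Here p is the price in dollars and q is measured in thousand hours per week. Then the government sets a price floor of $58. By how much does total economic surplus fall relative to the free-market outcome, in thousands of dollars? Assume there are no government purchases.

270.75

Rearranging supply gives qs = 2p - 8. Equilibrium: 109 - p = 2p - 8, so 117 = 3p and p* = 39, q* = 70.
Because the floor (58) lies above the market-clearing price, it is binding.
At p = 58: qd = 109 - 58 = 51 and qs = 2·58 - 8 = 108.
Quantity traded falls to 51. At q = 51 the demand price is 109 - 51 = 58 and the supply price is (8 + 51)/2 = 29.5.
Deadweight loss = ½ · (58 - 29.5) · (70 - 51) = ½ · 28.5 · 19 = 270.75.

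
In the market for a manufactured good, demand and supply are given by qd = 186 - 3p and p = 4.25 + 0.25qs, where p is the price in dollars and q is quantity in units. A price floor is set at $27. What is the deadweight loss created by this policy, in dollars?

0

Rearranging supply gives qs = 4p - 17. Equilibrium: 186 - 3p = 4p - 17, so 203 = 7p and p* = 29, q* = 99.
Since 27 is below p* = 29, the floor does not bind and the free-market outcome prevails.
Since the control does not bind, no trades are prevented and deadweight loss is zero.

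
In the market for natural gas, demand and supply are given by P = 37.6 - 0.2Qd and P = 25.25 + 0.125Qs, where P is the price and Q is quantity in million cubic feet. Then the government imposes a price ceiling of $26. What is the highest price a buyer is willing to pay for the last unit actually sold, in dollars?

Rearranging demand gives Qd = 188 - 5P; rearranging supply gives Qs = 8P - 202. Without the control the market clears where 188 - 5P = 8P - 202, i.e. P* = 30 and Q* = 38.
Since 26 < 30, the ceiling is binding.
At P = 26: Qd = 188 - 5·26 = 58 and Qs = 8·26 - 202 = 6.
Only 6 units reach the market. On the demand curve, the marginal buyer's willingness to pay at Q = 6 is (188 - 6)/5 = 36.4.

36.4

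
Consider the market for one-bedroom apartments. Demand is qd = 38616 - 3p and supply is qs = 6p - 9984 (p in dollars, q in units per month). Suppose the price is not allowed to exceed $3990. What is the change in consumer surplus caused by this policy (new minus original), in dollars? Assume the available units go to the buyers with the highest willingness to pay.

7749360

Setting quantity demanded equal to quantity supplied, 38616 - 3p = 6p - 9984, gives p* = 5400 and q* = 22416.
The ceiling of 3990 is below the equilibrium price 5400, so it binds.
At p = 3990: qd = 38616 - 3·3990 = 26646 and qs = 6·3990 - 9984 = 13956.
Consumer surplus without the control is ½ · (12872 - 5400) · 22416 = 83746176.
With the ceiling, 13956 units are sold at 3990 (assume they go to the highest-value buyers). The demand price at q = 13956 is 8220, so CS = ½ · [(12872 - 3990) + (8220 - 3990)] · 13956 = 91495536.
Change in consumer surplus = 91495536 - 83746176 = 7749360.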